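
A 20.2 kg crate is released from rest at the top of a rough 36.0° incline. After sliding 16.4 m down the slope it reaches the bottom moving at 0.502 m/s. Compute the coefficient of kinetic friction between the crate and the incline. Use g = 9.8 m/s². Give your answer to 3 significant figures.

Energy balance down the incline: mg L sinθ − ½mv² = μ_k (mg cosθ) L
mgL sinθ = 1908.3 J; ½mv² = 2.5452 J
W_f = 1908.3 − 2.5452 = 1906 J
μ_k = W_f/(mg cosθ · L) = 1906/(160.2 × 16.4) = 0.7256

μ_k = 0.726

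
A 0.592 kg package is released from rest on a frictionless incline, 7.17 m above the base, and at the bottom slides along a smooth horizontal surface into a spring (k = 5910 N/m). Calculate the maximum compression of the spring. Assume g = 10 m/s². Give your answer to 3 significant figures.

Energy conservation (no friction) from release to max compression: mgh = ½kx²
x = √(2mgh/k) = √(2 × 0.592 × 10 × 7.17 / 5910) = 0.1199 m

x = 0.120 m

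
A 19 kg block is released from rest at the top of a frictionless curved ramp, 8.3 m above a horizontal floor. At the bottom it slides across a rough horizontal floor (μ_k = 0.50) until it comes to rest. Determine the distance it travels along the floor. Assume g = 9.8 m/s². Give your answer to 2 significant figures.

Applying the work–energy principle:
At rest all PE has been dissipated by friction: mgh = μ_k m g d
d = h/μ_k = 8.3/0.50 = 16.60 m

d = 17 m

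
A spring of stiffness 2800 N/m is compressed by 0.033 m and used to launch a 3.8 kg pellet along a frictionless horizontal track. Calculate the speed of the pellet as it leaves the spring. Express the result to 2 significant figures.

v = 0.90 m/s

The pellet leaves the spring when the spring is at natural length, so ½kx² = ½mv²
v = x√(k/m) = 0.033 × √(2800/3.8) = 0.8958 m/s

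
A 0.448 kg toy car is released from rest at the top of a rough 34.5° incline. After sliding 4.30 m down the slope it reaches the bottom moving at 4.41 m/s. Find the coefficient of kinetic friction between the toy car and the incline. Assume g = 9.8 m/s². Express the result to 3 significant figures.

mgh = ½mv² + μ_k (mg cosθ) L, with h = L sinθ
mgL sinθ = 10.693 J; ½mv² = 4.3564 J
W_f = 10.693 − 4.3564 = 6.337 J
μ_k = W_f/(mg cosθ · L) = 6.337/(3.618 × 4.30) = 0.4073

μ_k = 0.407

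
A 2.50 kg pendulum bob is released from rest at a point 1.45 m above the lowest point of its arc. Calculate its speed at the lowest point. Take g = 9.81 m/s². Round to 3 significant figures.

v = 5.33 m/s

Equating total energy at the two states: mgh = ½mv²
v = √(2gh) = √(2 × 9.81 × 1.45) = √28.449 = 5.334 m/s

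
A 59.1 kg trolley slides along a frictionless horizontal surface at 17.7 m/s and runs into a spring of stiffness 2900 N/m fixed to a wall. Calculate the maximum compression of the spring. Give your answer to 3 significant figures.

x = 2.53 m

All KE is stored as spring PE at maximum compression: ½mv² = ½kx²
x = v√(m/k) = 17.7 × √(59.1/2900) = 2.527 m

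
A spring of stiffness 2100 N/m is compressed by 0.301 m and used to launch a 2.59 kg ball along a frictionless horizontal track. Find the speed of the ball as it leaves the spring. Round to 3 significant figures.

Spring PE converts entirely to kinetic energy: ½kx² = ½mv²
v = x√(k/m) = 0.301 × √(2100/2.59) = 8.571 m/s

v = 8.57 m/s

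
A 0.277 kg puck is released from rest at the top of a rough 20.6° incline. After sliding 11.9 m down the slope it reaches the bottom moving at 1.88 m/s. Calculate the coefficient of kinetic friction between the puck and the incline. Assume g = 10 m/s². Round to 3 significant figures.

μ_k = 0.360

Energy balance down the incline: mg L sinθ − ½mv² = μ_k (mg cosθ) L
mgL sinθ = 11.598 J; ½mv² = 0.48951 J
W_f = 11.598 − 0.48951 = 11.11 J
μ_k = W_f/(mg cosθ · L) = 11.11/(2.593 × 11.9) = 0.3600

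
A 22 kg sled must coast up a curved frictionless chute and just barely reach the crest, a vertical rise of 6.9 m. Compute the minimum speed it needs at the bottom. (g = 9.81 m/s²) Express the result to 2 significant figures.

At the top it is momentarily at rest, so all KE converts to PE: ½mv² = mgh
v = √(2gh) = √(2 × 9.81 × 6.9) = 11.64 m/s

v = 12 m/s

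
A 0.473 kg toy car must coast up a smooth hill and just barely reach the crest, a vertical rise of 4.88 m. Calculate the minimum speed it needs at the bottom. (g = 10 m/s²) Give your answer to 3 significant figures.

At the top it is momentarily at rest, so all KE converts to PE: ½mv² = mgh
v = √(2gh) = √(2 × 10 × 4.88) = 9.879 m/s

v = 9.88 m/s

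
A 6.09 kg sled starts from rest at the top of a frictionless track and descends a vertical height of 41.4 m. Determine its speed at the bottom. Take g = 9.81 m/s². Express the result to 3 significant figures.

v = 28.5 m/s

Energy conservation between the two points: mgh = ½mv²
v = √(2gh) = √(2 × 9.81 × 41.4) = √812.27 = 28.50 m/s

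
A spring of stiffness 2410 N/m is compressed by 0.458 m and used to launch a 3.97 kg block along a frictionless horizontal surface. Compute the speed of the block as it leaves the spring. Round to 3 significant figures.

Conservation of energy: ½kx² = ½mv²
v = x√(k/m) = 0.458 × √(2410/3.97) = 11.28 m/s

v = 11.3 m/s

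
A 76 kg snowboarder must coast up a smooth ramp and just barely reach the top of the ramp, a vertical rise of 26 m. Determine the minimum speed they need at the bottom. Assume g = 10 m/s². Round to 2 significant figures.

At the top they are momentarily at rest, so all KE converts to PE: ½mv² = mgh
v = √(2gh) = √(2 × 10 × 26) = 22.80 m/s

v = 23 m/s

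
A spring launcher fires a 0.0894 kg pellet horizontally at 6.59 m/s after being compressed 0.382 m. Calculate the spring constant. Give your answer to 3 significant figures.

½kx² = ½mv²
k = mv²/x² = (0.0894)(6.59)²/(0.382)² = 26.61 N/m

k = 26.6 N/m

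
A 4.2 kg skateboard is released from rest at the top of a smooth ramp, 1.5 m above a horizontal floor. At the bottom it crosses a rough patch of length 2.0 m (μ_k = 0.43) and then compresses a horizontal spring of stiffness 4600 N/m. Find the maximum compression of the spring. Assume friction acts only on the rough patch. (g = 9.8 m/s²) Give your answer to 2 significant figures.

Initial energy: E₁ = mgh = (4.2)(9.8)(1.5) = 61.740 J
Friction removes W_f = μ_k mg d = (0.43)(4.2)(9.8)(2.0) = 35.40 J
Energy reaching the spring: E = 61.740 − 35.40 = 26.342 J
At max compression ½kx² = E ⇒ x = √(2E/k) = √(2 × 26.342/4600) = 0.1070 m

x = 0.11 m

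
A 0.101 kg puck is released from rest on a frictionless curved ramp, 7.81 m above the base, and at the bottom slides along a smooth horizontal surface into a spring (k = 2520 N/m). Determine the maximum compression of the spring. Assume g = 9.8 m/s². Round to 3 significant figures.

x = 0.0783 m

Gravitational PE at the top equals spring PE at max compression: mgh = ½kx²
x = √(2mgh/k) = √(2 × 0.101 × 9.8 × 7.81 / 2520) = 0.07833 m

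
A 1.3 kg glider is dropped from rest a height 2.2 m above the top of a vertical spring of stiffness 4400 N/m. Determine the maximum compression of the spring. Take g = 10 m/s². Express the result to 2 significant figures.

x = 0.12 m

Take the reference level at the top of the uncompressed spring. At max compression the glider has fallen H + x and is momentarily at rest:
mg(H + x) = ½kx²
½(4400)x² − (1.3)(10)x − (1.3)(10)(2.2) = 0
2200x² − 13.00x − 28.60 = 0
x = [13.00 + √(169.0 + 251680)]/(2 × 2200) = 0.1170 m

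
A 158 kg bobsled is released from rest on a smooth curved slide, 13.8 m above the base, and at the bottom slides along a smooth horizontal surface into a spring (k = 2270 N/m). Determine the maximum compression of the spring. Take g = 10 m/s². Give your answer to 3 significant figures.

x = 4.38 m

Energy conservation (no friction) from release to max compression: mgh = ½kx²
x = √(2mgh/k) = √(2 × 158 × 10 × 13.8 / 2270) = 4.383 m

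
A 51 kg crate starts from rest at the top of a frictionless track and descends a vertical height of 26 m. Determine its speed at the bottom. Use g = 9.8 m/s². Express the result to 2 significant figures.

Equating total energy at the two states: mgh = ½mv²
v = √(2gh) = √(2 × 9.8 × 26) = √509.60 = 22.57 m/s

v = 23 m/s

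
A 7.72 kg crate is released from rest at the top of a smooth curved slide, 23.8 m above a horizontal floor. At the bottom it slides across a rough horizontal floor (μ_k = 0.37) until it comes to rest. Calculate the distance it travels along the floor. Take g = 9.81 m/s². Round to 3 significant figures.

d = 64.3 m

Energy bookkeeping (friction removes W_f = μ_k N d):
At rest all PE has been dissipated by friction: mgh = μ_k m g d
d = h/μ_k = 23.8/0.37 = 64.32 m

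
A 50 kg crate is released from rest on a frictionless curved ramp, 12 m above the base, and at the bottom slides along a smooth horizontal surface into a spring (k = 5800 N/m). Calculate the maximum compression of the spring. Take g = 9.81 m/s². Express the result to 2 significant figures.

At max compression the crate is momentarily at rest: mgh = ½kx²
x = √(2mgh/k) = √(2 × 50 × 9.81 × 12 / 5800) = 1.425 m

x = 1.4 m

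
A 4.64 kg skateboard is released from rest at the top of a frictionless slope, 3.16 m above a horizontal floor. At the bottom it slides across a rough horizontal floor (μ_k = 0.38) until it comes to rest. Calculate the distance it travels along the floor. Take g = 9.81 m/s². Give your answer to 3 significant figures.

Energy at the top = energy at the end + work done against friction:
At rest all PE has been dissipated by friction: mgh = μ_k m g d
d = h/μ_k = 3.16/0.38 = 8.316 m

d = 8.32 m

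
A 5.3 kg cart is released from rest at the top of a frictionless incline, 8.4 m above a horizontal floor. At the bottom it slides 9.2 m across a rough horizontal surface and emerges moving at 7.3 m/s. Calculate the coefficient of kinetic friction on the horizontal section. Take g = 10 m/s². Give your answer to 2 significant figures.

μ_k = 0.62

Energy bookkeeping (friction removes W_f = μ_k N d):
mgh = ½mv² + μ_k m g d
mgh = 445.20 J; ½mv² = 141.22 J
W_f = 445.20 − 141.22 = 304.0 J
μ_k = W_f/(mg·d) = 304.0/(53.00 × 9.2) = 0.6234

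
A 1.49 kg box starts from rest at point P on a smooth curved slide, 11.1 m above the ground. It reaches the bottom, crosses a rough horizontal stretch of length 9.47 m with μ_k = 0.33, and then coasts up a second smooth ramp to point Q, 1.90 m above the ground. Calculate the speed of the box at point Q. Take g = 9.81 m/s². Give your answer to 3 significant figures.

Energy at P: mgh₁ = (1.49)(9.81)(11.1) = 162.25 J
Friction loss: W_f = μ_k mg d = 45.68 J
At Q: ½mv² + mgh₂ = mgh₁ − W_f
½mv² = 162.25 − 45.68 − 27.772 = 88.796 J
v = √(2 × 88.796/1.49) = 10.92 m/s

v = 10.9 m/s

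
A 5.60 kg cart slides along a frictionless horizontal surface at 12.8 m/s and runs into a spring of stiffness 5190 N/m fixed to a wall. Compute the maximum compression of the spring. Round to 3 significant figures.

Conservation of energy between contact and max compression: ½mv² = ½kx²
x = v√(m/k) = 12.8 × √(5.60/5190) = 0.4205 m

x = 0.420 m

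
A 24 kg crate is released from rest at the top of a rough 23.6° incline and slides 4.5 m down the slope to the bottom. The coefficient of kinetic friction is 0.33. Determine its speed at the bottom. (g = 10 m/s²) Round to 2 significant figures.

Taking the bottom as reference, mgh = ½mv² + μ_k N L with h = L sinθ, N = mg cosθ:
mgh = mgL sinθ = (24)(10)(4.5)sin23.6° = 432.38 J
W_f = μ_k mg cosθ · L = (0.33)(24)(10)cos23.6°·4.5 = 326.6 J
½mv² = 432.38 − 326.6 = 105.79 J
v = √(2 × 105.79/24) = 2.969 m/s

v = 3.0 m/s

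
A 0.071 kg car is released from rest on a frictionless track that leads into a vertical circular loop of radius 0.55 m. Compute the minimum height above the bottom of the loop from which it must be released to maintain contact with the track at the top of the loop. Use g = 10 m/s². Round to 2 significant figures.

h = 1.4 m

At the top, for minimum speed gravity alone supplies the centripetal force: mg = mv_top²/r ⇒ v_top² = gr = 5.500 m²/s²
Energy conservation from release height h to the top (height 2r): mgh = ½mv_top² + mg(2r)
h = v_top²/(2g) + 2r = r/2 + 2r = 5r/2 = 1.375 m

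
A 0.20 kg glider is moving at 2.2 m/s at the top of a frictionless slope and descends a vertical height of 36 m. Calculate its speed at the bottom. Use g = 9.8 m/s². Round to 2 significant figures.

By conservation of mechanical energy, ½mv₀² + mgh = ½mv²
v² = v₀² + 2gh = (2.2)² + 2(9.8)(36) = 710.44
v = √710.44 = 26.65 m/s

v = 27 m/s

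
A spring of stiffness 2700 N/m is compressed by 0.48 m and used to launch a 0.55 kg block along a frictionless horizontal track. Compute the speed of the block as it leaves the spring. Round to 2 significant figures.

v = 34 m/s

Conservation of energy: ½kx² = ½mv²
v = x√(k/m) = 0.48 × √(2700/0.55) = 33.63 m/s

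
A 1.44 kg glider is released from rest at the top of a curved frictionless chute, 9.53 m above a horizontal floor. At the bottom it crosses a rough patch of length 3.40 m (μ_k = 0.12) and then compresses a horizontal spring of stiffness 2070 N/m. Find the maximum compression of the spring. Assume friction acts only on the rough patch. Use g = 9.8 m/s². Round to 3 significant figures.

Initial energy: E₁ = mgh = (1.44)(9.8)(9.53) = 134.49 J
Friction removes W_f = μ_k mg d = (0.12)(1.44)(9.8)(3.40) = 5.758 J
Energy reaching the spring: E = 134.49 − 5.758 = 128.73 J
At max compression ½kx² = E ⇒ x = √(2E/k) = √(2 × 128.73/2070) = 0.3527 m

x = 0.353 m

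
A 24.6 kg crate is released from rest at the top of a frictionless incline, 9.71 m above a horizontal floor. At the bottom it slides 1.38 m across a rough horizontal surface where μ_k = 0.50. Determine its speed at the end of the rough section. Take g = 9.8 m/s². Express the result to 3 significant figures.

v = 13.3 m/s

Applying the work–energy principle:
mgh = ½mv² + μ_k m g d
W_f = μ_k mg d = (0.50)(24.6)(9.8)(1.38) = 166.3 J
½mv² = mgh − W_f = 2340.9 − 166.3 = 2174.5 J
v = √(2 × 2174.5/24.6) = 13.30 m/s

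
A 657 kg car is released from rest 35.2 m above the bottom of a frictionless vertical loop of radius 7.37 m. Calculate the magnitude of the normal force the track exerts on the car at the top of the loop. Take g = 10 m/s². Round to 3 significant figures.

N = 29900 N

Energy from release to top (height 2r): mgh = ½mv_top² + mg(2r)
v_top² = 2g(h − 2r) = 2(10)(35.2 − 14.74) = 409.20 m²/s²
At the top, both N and weight point toward the centre: N + mg = mv_top²/r
N = m(v_top²/r − g) = 657(409.20/7.37 − 10) = 29908 N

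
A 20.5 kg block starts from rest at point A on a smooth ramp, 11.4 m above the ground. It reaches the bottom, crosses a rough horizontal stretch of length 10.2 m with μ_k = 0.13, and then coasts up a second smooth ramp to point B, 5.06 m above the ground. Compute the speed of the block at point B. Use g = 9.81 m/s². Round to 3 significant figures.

Energy at A: mgh₁ = (20.5)(9.81)(11.4) = 2292.6 J
Friction loss: W_f = μ_k mg d = 266.7 J
At B: ½mv² + mgh₂ = mgh₁ − W_f
½mv² = 2292.6 − 266.7 − 1017.6 = 1008.3 J
v = √(2 × 1008.3/20.5) = 9.918 m/s

v = 9.92 m/s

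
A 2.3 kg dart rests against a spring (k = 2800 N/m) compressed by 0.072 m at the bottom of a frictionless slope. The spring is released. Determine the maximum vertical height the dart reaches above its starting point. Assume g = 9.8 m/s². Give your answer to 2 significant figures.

h = 0.32 m

All spring PE becomes gravitational PE at the highest point: ½kx² = mgh
h = kx²/(2mg) = (2800)(0.072)²/(2 × 2.3 × 9.8) = 0.3220 m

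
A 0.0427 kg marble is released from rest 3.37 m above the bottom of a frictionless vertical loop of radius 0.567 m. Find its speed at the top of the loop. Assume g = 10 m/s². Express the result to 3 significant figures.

Energy conservation: mgh = ½mv_top² + mg(2r)
v_top² = 2g(h − 2r) = 2(10)(3.37 − 1.134) = 44.72
v_top = 6.687 m/s

v = 6.69 m/s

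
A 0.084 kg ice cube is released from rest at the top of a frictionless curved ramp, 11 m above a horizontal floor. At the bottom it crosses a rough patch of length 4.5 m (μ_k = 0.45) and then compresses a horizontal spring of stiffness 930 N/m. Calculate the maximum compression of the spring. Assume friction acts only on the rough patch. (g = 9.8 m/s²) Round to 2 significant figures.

x = 0.13 m

Initial energy: E₁ = mgh = (0.084)(9.8)(11) = 9.0552 J
Friction removes W_f = μ_k mg d = (0.45)(0.084)(9.8)(4.5) = 1.667 J
Energy reaching the spring: E = 9.0552 − 1.667 = 7.3882 J
At max compression ½kx² = E ⇒ x = √(2E/k) = √(2 × 7.3882/930) = 0.1261 m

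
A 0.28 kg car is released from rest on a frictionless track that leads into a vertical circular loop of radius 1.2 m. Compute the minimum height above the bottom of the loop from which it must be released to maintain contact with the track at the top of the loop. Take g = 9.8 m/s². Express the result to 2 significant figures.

At the top, for minimum speed gravity alone supplies the centripetal force: mg = mv_top²/r ⇒ v_top² = gr = 11.76 m²/s²
Energy conservation from release height h to the top (height 2r): mgh = ½mv_top² + mg(2r)
h = v_top²/(2g) + 2r = r/2 + 2r = 5r/2 = 3.000 m

h = 3.0 m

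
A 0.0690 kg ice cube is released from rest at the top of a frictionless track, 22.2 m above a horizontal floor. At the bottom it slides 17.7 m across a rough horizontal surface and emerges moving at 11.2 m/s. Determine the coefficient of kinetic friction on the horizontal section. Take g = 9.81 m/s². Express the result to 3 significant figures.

Energy bookkeeping (friction removes W_f = μ_k N d):
mgh = ½mv² + μ_k m g d
mgh = 15.027 J; ½mv² = 4.3277 J
W_f = 15.027 − 4.3277 = 10.70 J
μ_k = W_f/(mg·d) = 10.70/(0.6769 × 17.7) = 0.8930

μ_k = 0.893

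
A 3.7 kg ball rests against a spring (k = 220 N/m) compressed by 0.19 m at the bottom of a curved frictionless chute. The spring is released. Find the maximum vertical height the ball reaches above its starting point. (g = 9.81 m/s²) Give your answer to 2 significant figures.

h = 0.11 m

Energy conservation from release to the highest point: ½kx² = mgh
h = kx²/(2mg) = (220)(0.19)²/(2 × 3.7 × 9.81) = 0.1094 m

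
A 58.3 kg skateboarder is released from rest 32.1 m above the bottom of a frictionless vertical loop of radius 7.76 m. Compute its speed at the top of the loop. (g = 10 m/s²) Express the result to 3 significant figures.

v = 18.2 m/s

Energy conservation: mgh = ½mv_top² + mg(2r)
v_top² = 2g(h − 2r) = 2(10)(32.1 − 15.52) = 331.6
v_top = 18.21 m/s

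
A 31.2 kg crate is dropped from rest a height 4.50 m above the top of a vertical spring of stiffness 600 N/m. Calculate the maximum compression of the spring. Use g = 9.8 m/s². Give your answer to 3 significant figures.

x = 2.71 m

Let x be the compression. The total drop is H + x, and the crate is instantaneously at rest at max compression, so energy conservation gives:
mg(H + x) = ½kx²
½(600)x² − (31.2)(9.8)x − (31.2)(9.8)(4.50) = 0
300.0x² − 305.8x − 1376 = 0
x = [305.8 + √(93489 + 1.6511e+06)]/(2 × 300.0) = 2.711 m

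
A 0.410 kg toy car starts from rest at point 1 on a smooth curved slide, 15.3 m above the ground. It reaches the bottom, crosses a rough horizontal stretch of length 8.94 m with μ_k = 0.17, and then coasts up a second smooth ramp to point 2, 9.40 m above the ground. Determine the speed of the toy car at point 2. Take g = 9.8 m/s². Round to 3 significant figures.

v = 9.27 m/s

Energy at 1: mgh₁ = (0.410)(9.8)(15.3) = 61.475 J
Friction loss: W_f = μ_k mg d = 6.107 J
At 2: ½mv² + mgh₂ = mgh₁ − W_f
½mv² = 61.475 − 6.107 − 37.769 = 17.600 J
v = √(2 × 17.600/0.410) = 9.266 m/s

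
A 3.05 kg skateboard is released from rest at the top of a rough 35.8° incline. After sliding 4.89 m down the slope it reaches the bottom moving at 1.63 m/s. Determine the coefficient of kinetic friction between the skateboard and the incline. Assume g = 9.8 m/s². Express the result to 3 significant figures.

μ_k = 0.687

Energy balance down the incline: mg L sinθ − ½mv² = μ_k (mg cosθ) L
mgL sinθ = 85.499 J; ½mv² = 4.0518 J
W_f = 85.499 − 4.0518 = 81.45 J
μ_k = W_f/(mg cosθ · L) = 81.45/(24.24 × 4.89) = 0.6870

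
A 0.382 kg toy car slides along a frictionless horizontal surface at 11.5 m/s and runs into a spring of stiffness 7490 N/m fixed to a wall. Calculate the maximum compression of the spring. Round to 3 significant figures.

x = 0.0821 m

At max compression the car is momentarily at rest: ½mv² = ½kx²
x = v√(m/k) = 11.5 × √(0.382/7490) = 0.08213 m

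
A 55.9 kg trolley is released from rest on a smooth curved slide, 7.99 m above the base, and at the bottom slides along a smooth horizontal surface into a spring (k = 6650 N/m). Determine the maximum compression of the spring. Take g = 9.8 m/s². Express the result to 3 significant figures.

x = 1.15 m

At max compression the trolley is momentarily at rest: mgh = ½kx²
x = √(2mgh/k) = √(2 × 55.9 × 9.8 × 7.99 / 6650) = 1.147 m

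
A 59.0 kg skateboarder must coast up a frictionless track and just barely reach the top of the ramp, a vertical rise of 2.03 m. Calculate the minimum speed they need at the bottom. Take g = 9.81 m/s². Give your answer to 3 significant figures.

At the top they are momentarily at rest, so all KE converts to PE: ½mv² = mgh
v = √(2gh) = √(2 × 9.81 × 2.03) = 6.311 m/s

v = 6.31 m/s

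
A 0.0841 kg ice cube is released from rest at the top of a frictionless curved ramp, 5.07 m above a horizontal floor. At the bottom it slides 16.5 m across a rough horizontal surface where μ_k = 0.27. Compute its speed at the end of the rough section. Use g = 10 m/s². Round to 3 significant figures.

Applying the work–energy principle:
mgh = ½mv² + μ_k m g d
W_f = μ_k mg d = (0.27)(0.0841)(10)(16.5) = 3.747 J
½mv² = mgh − W_f = 4.2639 − 3.747 = 0.51721 J
v = √(2 × 0.51721/0.0841) = 3.507 m/s

v = 3.51 m/s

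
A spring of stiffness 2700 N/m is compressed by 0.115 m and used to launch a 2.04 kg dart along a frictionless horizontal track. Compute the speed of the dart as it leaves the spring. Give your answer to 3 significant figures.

v = 4.18 m/s

Spring PE converts entirely to kinetic energy: ½kx² = ½mv²
v = x√(k/m) = 0.115 × √(2700/2.04) = 4.184 m/s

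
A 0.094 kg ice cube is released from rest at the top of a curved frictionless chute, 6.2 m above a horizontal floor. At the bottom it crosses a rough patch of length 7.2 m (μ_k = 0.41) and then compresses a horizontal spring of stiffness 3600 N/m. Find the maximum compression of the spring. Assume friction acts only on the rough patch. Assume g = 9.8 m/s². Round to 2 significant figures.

x = 0.041 m

Initial energy: E₁ = mgh = (0.094)(9.8)(6.2) = 5.7114 J
Friction removes W_f = μ_k mg d = (0.41)(0.094)(9.8)(7.2) = 2.719 J
Energy reaching the spring: E = 5.7114 − 2.719 = 2.9921 J
At max compression ½kx² = E ⇒ x = √(2E/k) = √(2 × 2.9921/3600) = 0.04077 m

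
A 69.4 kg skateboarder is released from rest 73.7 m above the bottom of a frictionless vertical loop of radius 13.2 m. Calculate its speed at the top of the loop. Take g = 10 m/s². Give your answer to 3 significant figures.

v = 30.8 m/s

Energy conservation: mgh = ½mv_top² + mg(2r)
v_top² = 2g(h − 2r) = 2(10)(73.7 − 26.40) = 946.0
v_top = 30.76 m/s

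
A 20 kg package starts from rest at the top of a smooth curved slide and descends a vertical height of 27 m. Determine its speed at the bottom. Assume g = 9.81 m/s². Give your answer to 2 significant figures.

Energy conservation between the two points: mgh = ½mv²
The mass cancels from both sides.
v = √(2gh) = √(2 × 9.81 × 27) = √529.74 = 23.02 m/s

v = 23 m/s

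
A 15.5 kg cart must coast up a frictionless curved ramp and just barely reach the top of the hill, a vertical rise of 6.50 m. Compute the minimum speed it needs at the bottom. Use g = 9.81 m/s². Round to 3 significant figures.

v = 11.3 m/s

At the top it is momentarily at rest, so all KE converts to PE: ½mv² = mgh
v = √(2gh) = √(2 × 9.81 × 6.50) = 11.29 m/s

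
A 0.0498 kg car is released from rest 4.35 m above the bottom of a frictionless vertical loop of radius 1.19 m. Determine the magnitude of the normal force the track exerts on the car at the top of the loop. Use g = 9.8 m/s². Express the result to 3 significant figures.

Energy from release to top (height 2r): mgh = ½mv_top² + mg(2r)
v_top² = 2g(h − 2r) = 2(9.8)(4.35 − 2.380) = 38.612 m²/s²
At the top, both N and weight point toward the centre: N + mg = mv_top²/r
N = m(v_top²/r − g) = 0.0498(38.612/1.19 − 9.8) = 1.128 N

N = 1.13 N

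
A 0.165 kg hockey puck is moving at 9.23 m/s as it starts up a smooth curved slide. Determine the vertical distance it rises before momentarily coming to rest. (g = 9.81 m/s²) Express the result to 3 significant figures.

Setting KE at the bottom equal to PE gained: ½mv² = mgh
h = v²/(2g) = 9.23²/(2 × 9.81) = 4.342 m

h = 4.34 m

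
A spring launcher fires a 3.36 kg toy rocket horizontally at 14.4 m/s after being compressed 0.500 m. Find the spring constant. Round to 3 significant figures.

Energy stored in the spring equals the launch KE: ½kx² = ½mv²
k = mv²/x² = (3.36)(14.4)²/(0.500)² = 2787 N/m

k = 2790 N/m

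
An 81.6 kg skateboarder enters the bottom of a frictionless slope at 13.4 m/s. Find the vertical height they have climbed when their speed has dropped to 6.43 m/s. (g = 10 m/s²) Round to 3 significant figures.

h = 6.91 m

Conservation of energy: ½mv₁² = ½mv₂² + mgh
h = (v₁² − v₂²)/(2g) = (13.4² − 6.43²)/(2 × 10) = 6.911 m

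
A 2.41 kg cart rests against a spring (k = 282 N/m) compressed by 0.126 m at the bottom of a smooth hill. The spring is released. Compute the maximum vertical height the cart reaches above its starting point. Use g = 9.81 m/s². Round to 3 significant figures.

h = 0.0947 m

Energy conservation from release to the highest point: ½kx² = mgh
h = kx²/(2mg) = (282)(0.126)²/(2 × 2.41 × 9.81) = 0.09468 m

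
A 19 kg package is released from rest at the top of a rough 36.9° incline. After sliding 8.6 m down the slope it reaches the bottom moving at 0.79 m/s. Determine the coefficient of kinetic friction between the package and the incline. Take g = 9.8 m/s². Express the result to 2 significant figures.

μ_k = 0.75

The energy dissipated by friction is the PE lost minus the KE gained:
mgL sinθ = 961.46 J; ½mv² = 5.9290 J
W_f = 961.46 − 5.9290 = 955.5 J
μ_k = W_f/(mg cosθ · L) = 955.5/(148.9 × 8.6) = 0.7462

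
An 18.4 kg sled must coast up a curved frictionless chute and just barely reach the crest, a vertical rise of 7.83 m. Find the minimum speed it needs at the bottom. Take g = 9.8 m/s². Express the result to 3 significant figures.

At the top it is momentarily at rest, so all KE converts to PE: ½mv² = mgh
v = √(2gh) = √(2 × 9.8 × 7.83) = 12.39 m/s

v = 12.4 m/s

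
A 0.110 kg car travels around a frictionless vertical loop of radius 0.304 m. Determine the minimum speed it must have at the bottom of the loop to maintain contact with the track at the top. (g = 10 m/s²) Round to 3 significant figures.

At the top: mg = mv_top²/r ⇒ v_top² = gr = 3.040 m²/s²
Energy from bottom to top (height 2r): ½mv_bot² = ½mv_top² + mg(2r)
v_bot² = gr + 4gr = 5gr = 15.20
v_bot = √(5gr) = 3.899 m/s

v = 3.90 m/s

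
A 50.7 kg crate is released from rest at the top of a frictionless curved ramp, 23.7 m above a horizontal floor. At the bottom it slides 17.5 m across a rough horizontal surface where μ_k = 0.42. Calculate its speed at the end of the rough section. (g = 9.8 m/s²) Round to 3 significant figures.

v = 17.9 m/s

Applying the work–energy principle:
mgh = ½mv² + μ_k m g d
W_f = μ_k mg d = (0.42)(50.7)(9.8)(17.5) = 3652 J
½mv² = mgh − W_f = 11776 − 3652 = 8123.7 J
v = √(2 × 8123.7/50.7) = 17.90 m/s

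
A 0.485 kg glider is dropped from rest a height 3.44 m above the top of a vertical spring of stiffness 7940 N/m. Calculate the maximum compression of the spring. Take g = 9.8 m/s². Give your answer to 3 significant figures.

Take the reference level at the top of the uncompressed spring. At max compression the glider has fallen H + x and is momentarily at rest:
mg(H + x) = ½kx²
½(7940)x² − (0.485)(9.8)x − (0.485)(9.8)(3.44) = 0
3970x² − 4.753x − 16.35 = 0
x = [4.753 + √(22.59 + 259643)]/(2 × 3970) = 0.06478 m

x = 0.0648 m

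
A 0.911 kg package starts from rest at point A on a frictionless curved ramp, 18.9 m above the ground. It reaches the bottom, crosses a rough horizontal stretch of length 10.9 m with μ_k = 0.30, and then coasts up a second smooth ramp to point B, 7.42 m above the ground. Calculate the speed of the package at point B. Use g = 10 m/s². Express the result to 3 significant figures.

Energy at A: mgh₁ = (0.911)(10)(18.9) = 172.18 J
Friction loss: W_f = μ_k mg d = 29.79 J
At B: ½mv² + mgh₂ = mgh₁ − W_f
½mv² = 172.18 − 29.79 − 67.596 = 74.793 J
v = √(2 × 74.793/0.911) = 12.81 m/s

v = 12.8 m/s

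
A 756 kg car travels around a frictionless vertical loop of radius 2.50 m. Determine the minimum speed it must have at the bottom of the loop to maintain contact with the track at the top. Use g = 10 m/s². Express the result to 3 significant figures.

At the top: mg = mv_top²/r ⇒ v_top² = gr = 25.00 m²/s²
Energy from bottom to top (height 2r): ½mv_bot² = ½mv_top² + mg(2r)
v_bot² = gr + 4gr = 5gr = 125.0
v_bot = √(5gr) = 11.18 m/s

v = 11.2 m/s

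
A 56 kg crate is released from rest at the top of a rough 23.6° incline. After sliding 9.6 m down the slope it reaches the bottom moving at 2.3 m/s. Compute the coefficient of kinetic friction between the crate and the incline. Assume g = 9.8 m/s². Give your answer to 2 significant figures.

Energy balance down the incline: mg L sinθ − ½mv² = μ_k (mg cosθ) L
mgL sinθ = 2109.2 J; ½mv² = 148.12 J
W_f = 2109.2 − 148.12 = 1961 J
μ_k = W_f/(mg cosθ · L) = 1961/(502.9 × 9.6) = 0.4062

μ_k = 0.41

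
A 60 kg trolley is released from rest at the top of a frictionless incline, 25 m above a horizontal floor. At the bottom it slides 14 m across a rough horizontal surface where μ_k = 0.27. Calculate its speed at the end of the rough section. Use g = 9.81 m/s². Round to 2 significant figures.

v = 20 m/s

Applying the work–energy principle:
mgh = ½mv² + μ_k m g d
W_f = μ_k mg d = (0.27)(60)(9.81)(14) = 2225 J
½mv² = mgh − W_f = 14715 − 2225 = 12490 J
v = √(2 × 12490/60) = 20.40 m/s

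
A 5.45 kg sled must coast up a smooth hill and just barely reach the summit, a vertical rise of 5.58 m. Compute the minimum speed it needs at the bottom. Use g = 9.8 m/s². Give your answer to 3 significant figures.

v = 10.5 m/s

At the top it is momentarily at rest, so all KE converts to PE: ½mv² = mgh
v = √(2gh) = √(2 × 9.8 × 5.58) = 10.46 m/s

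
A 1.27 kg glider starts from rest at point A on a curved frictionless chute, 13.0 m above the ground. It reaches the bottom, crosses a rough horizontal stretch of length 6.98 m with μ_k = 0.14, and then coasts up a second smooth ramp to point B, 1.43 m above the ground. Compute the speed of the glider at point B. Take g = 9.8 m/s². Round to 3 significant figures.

Energy at A: mgh₁ = (1.27)(9.8)(13.0) = 161.80 J
Friction loss: W_f = μ_k mg d = 12.16 J
At B: ½mv² + mgh₂ = mgh₁ − W_f
½mv² = 161.80 − 12.16 − 17.798 = 131.84 J
v = √(2 × 131.84/1.27) = 14.41 m/s

v = 14.4 m/s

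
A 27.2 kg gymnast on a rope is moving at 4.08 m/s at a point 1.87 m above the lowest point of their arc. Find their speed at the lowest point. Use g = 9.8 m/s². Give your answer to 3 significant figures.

v = 7.30 m/s

Equating total energy at the two states: ½mv₀² + mgh = ½mv²
v² = v₀² + 2gh = (4.08)² + 2(9.8)(1.87) = 53.298
v = √53.298 = 7.301 m/s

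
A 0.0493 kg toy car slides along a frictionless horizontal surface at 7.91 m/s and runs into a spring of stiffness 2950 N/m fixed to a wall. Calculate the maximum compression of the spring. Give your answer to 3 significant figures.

All KE is stored as spring PE at maximum compression: ½mv² = ½kx²
x = v√(m/k) = 7.91 × √(0.0493/2950) = 0.03234 m

x = 0.0323 m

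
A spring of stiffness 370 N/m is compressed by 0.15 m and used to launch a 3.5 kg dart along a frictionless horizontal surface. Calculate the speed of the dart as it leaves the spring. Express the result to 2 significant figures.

Conservation of energy: ½kx² = ½mv²
v = x√(k/m) = 0.15 × √(370/3.5) = 1.542 m/s

v = 1.5 m/s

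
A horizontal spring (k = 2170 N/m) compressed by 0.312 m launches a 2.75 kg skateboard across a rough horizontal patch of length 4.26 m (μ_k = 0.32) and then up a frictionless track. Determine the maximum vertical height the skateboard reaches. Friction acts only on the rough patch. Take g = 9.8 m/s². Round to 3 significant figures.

h = 2.56 m

Spring energy: E₀ = ½kx² = ½(2170)(0.312)² = 105.62 J
Friction: W_f = μ_k mg d = (0.32)(2.75)(9.8)(4.26) = 36.74 J
Energy at base of ramp: E = 105.62 − 36.74 = 68.880 J
At max height all remaining energy is PE: mgh = E ⇒ h = E/(mg) = 68.880/(2.75 × 9.8) = 2.556 m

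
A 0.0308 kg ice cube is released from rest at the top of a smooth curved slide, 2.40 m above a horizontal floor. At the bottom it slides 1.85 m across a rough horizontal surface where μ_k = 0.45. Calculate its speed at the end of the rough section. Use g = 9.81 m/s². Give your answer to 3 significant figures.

Applying the work–energy principle:
mgh = ½mv² + μ_k m g d
W_f = μ_k mg d = (0.45)(0.0308)(9.81)(1.85) = 0.2515 J
½mv² = mgh − W_f = 0.72516 − 0.2515 = 0.47362 J
v = √(2 × 0.47362/0.0308) = 5.546 m/s

v = 5.55 m/s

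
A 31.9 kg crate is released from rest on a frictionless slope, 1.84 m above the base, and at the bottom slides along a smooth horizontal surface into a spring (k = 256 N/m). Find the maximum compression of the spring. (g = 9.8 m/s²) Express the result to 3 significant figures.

Energy conservation (no friction) from release to max compression: mgh = ½kx²
x = √(2mgh/k) = √(2 × 31.9 × 9.8 × 1.84 / 256) = 2.120 m

x = 2.12 m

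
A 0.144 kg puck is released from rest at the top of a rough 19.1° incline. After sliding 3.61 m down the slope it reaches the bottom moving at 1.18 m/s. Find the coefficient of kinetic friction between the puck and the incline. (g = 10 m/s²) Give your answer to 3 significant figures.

The energy dissipated by friction is the PE lost minus the KE gained:
mgL sinθ = 1.7010 J; ½mv² = 0.10025 J
W_f = 1.7010 − 0.10025 = 1.601 J
μ_k = W_f/(mg cosθ · L) = 1.601/(1.361 × 3.61) = 0.3259

μ_k = 0.326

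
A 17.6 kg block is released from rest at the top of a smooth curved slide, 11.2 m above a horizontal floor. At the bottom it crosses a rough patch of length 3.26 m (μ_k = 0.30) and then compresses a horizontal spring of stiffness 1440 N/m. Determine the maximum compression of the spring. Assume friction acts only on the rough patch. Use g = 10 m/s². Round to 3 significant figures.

x = 1.58 m

Initial energy: E₁ = mgh = (17.6)(10)(11.2) = 1971.2 J
Friction removes W_f = μ_k mg d = (0.30)(17.6)(10)(3.26) = 172.1 J
Energy reaching the spring: E = 1971.2 − 172.1 = 1799.1 J
At max compression ½kx² = E ⇒ x = √(2E/k) = √(2 × 1799.1/1440) = 1.581 m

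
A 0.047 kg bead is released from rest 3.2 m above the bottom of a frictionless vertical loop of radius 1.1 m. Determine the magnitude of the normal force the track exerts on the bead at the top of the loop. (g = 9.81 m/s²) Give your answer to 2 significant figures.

N = 0.38 N

Energy from release to top (height 2r): mgh = ½mv_top² + mg(2r)
v_top² = 2g(h − 2r) = 2(9.81)(3.2 − 2.200) = 19.620 m²/s²
At the top, both N and weight point toward the centre: N + mg = mv_top²/r
N = m(v_top²/r − g) = 0.047(19.620/1.1 − 9.81) = 0.3772 N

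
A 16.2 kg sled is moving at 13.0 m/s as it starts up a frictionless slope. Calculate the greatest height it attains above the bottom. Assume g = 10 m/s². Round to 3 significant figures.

h = 8.45 m

Setting KE at the bottom equal to PE gained: ½mv² = mgh
h = v²/(2g) = 13.0²/(2 × 10) = 8.450 m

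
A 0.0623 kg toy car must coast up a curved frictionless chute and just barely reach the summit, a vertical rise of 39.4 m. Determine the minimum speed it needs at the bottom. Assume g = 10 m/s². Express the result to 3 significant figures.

v = 28.1 m/s

At the top it is momentarily at rest, so all KE converts to PE: ½mv² = mgh
v = √(2gh) = √(2 × 10 × 39.4) = 28.07 m/s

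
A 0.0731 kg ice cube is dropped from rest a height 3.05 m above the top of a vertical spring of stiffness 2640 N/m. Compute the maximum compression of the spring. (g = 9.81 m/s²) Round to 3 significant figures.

Measuring PE from the top of the relaxed spring, at max compression the cube has dropped H + x with zero KE, so:
mg(H + x) = ½kx²
½(2640)x² − (0.0731)(9.81)x − (0.0731)(9.81)(3.05) = 0
1320x² − 0.7171x − 2.187 = 0
x = [0.7171 + √(0.5142 + 11548)]/(2 × 1320) = 0.04098 m

x = 0.0410 m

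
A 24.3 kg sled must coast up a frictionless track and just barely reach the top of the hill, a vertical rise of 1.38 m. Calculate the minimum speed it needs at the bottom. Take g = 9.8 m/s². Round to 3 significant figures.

At the top it is momentarily at rest, so all KE converts to PE: ½mv² = mgh
v = √(2gh) = √(2 × 9.8 × 1.38) = 5.201 m/s

v = 5.20 m/s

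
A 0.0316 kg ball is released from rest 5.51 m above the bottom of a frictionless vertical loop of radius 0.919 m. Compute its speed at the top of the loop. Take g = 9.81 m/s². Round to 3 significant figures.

Energy conservation: mgh = ½mv_top² + mg(2r)
v_top² = 2g(h − 2r) = 2(9.81)(5.51 − 1.838) = 72.04
v_top = 8.488 m/s

v = 8.49 m/s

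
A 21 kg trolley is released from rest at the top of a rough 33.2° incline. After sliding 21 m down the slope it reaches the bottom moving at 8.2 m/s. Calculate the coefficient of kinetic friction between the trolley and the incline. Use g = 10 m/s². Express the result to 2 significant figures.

mgh = ½mv² + μ_k (mg cosθ) L, with h = L sinθ
mgL sinθ = 2414.8 J; ½mv² = 706.02 J
W_f = 2414.8 − 706.02 = 1709 J
μ_k = W_f/(mg cosθ · L) = 1709/(175.7 × 21) = 0.4631

μ_k = 0.46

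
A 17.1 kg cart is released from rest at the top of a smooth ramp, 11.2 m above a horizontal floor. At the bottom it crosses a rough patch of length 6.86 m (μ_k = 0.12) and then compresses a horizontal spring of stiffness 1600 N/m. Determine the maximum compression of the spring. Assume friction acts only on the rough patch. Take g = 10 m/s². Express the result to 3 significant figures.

Initial energy: E₁ = mgh = (17.1)(10)(11.2) = 1915.2 J
Friction removes W_f = μ_k mg d = (0.12)(17.1)(10)(6.86) = 140.8 J
Energy reaching the spring: E = 1915.2 − 140.8 = 1774.4 J
At max compression ½kx² = E ⇒ x = √(2E/k) = √(2 × 1774.4/1600) = 1.489 m

x = 1.49 m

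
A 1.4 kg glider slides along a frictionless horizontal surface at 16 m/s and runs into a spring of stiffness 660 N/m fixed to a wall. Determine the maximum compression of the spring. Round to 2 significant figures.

All KE is stored as spring PE at maximum compression: ½mv² = ½kx²
x = v√(m/k) = 16 × √(1.4/660) = 0.7369 m

x = 0.74 m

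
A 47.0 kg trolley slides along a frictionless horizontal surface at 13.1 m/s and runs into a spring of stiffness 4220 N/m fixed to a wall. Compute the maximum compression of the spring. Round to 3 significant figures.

x = 1.38 m

All KE is stored as spring PE at maximum compression: ½mv² = ½kx²
x = v√(m/k) = 13.1 × √(47.0/4220) = 1.382 m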